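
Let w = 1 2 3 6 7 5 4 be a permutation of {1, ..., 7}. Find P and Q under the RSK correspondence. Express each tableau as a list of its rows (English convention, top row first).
P = [[1, 2, 3, 4, 7], [5], [6]], Q = [[1, 2, 3, 4, 5], [6], [7]]

Insert each entry of the permutation into P by Schensted row insertion, recording in Q the position of each new cell.

Insert 1: appended to row 1. P = [[1]].
Insert 2: appended to row 1. P = [[1, 2]].
Insert 3: appended to row 1. P = [[1, 2, 3]].
Insert 6: appended to row 1. P = [[1, 2, 3, 6]].
Insert 7: appended to row 1. P = [[1, 2, 3, 6, 7]].
Insert 5: 5 bumps 6 from row 1; 6 starts row 2. P = [[1, 2, 3, 5, 7], [6]].
Insert 4: 4 bumps 5 from row 1; 5 bumps 6 from row 2; 6 starts row 3. P = [[1, 2, 3, 4, 7], [5], [6]].

So P = [[1, 2, 3, 4, 7], [5], [6]], Q = [[1, 2, 3, 4, 5], [6], [7]].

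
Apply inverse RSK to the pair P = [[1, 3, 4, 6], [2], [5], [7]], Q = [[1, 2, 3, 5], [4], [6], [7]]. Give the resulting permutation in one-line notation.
Reverse RSK: for i = n, n-1, ..., 1, locate i in Q, remove the corresponding corner cell from P, and reverse-bump its entry up through P; the value ejected from row 1 is w(i).

So w = 2 3 7 5 6 4 1.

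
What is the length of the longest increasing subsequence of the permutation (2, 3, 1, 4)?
3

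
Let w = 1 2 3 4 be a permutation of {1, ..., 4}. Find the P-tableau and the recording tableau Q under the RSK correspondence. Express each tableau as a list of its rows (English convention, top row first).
P = [[1, 2, 3, 4]], Q = [[1, 2, 3, 4]]

Insert each entry of the permutation into P by Schensted row insertion, recording in Q the position of each new cell.

After inserting 1: P = [[1]].
After inserting 2: P = [[1, 2]].
After inserting 3: P = [[1, 2, 3]].
After inserting 4: P = [[1, 2, 3, 4]].

So P = [[1, 2, 3, 4]], Q = [[1, 2, 3, 4]].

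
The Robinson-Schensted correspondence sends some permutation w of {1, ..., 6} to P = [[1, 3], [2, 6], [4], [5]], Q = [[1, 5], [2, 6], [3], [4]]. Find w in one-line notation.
Reverse the RSK construction: for i from n down to 1, find the cell of Q containing i, remove the entry at that cell from P, and reverse-bump it up through P; the value ejected from row 1 is w(i).

Step i=6: Q has 6 at row 2, column 2; remove 6 from row 2 of P and reverse-bump: 6 enters row 1 and ejects 3. So w(6) = 3. P is now [[1, 6], [2], [4], [5]].
Step i=5: Q has 5 at row 1, column 2; remove that cell from P, ejecting 6. So w(5) = 6. P is now [[1], [2], [4], [5]].
Step i=4: Q has 4 at row 4, column 1; remove 5 from row 4 of P and reverse-bump: 5 enters row 3 and ejects 4; 4 enters row 2 and ejects 2; 2 enters row 1 and ejects 1. So w(4) = 1. P is now [[2], [4], [5]].
Step i=3: Q has 3 at row 3, column 1; remove 5 from row 3 of P and reverse-bump: 5 enters row 2 and ejects 4; 4 enters row 1 and ejects 2. So w(3) = 2. P is now [[4], [5]].
Step i=2: Q has 2 at row 2, column 1; remove 5 from row 2 of P and reverse-bump: 5 enters row 1 and ejects 4. So w(2) = 4. P is now [[5]].
Step i=1: Q has 1 at row 1, column 1; remove that cell from P, ejecting 5. So w(1) = 5. P is now [].

So w = 5 4 2 1 6 3.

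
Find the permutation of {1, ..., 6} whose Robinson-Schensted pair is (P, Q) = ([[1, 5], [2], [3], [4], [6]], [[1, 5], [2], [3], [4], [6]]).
6 4 3 2 5 1

Reverse the RSK construction: for i from n down to 1, find the cell of Q containing i, remove the entry at that cell from P, and reverse-bump it up through P; the value ejected from row 1 is w(i).

Step i=6: Q has 6 at row 5, column 1; remove 6 from row 5 of P and reverse-bump: 6 enters row 4 and ejects 4; 4 enters row 3 and ejects 3; 3 enters row 2 and ejects 2; 2 enters row 1 and ejects 1. So w(6) = 1. P is now [[2, 5], [3], [4], [6]].
Step i=5: Q has 5 at row 1, column 2; remove that cell from P, ejecting 5. So w(5) = 5. P is now [[2], [3], [4], [6]].
Step i=4: Q has 4 at row 4, column 1; remove 6 from row 4 of P and reverse-bump: 6 enters row 3 and ejects 4; 4 enters row 2 and ejects 3; 3 enters row 1 and ejects 2. So w(4) = 2. P is now [[3], [4], [6]].
Step i=3: Q has 3 at row 3, column 1; remove 6 from row 3 of P and reverse-bump: 6 enters row 2 and ejects 4; 4 enters row 1 and ejects 3. So w(3) = 3. P is now [[4], [6]].
Step i=2: Q has 2 at row 2, column 1; remove 6 from row 2 of P and reverse-bump: 6 enters row 1 and ejects 4. So w(2) = 4. P is now [[6]].
Step i=1: Q has 1 at row 1, column 1; remove that cell from P, ejecting 6. So w(1) = 6. P is now [].

So w = 6 4 3 2 5 1.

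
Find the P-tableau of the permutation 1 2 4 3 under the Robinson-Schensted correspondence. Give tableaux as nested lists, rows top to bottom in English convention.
Insert 1: appended to row 1. P = [[1]].
Insert 2: appended to row 1. P = [[1, 2]].
Insert 4: appended to row 1. P = [[1, 2, 4]].
Insert 3: 3 bumps 4 from row 1; 4 starts row 2. P = [[1, 2, 3], [4]].

So P = [[1, 2, 3], [4]].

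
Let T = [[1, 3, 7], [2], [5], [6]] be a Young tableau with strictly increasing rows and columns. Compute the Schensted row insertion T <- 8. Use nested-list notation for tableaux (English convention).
[[1, 3, 7, 8], [2], [5], [6]]

8 is larger than every entry of row 1, so it is appended to row 1. The new tableau is [[1, 3, 7, 8], [2], [5], [6]].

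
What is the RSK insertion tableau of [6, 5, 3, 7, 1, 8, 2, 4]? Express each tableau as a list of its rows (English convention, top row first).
Insert 6: appended to row 1. P = [[6]].
Insert 5: 5 bumps 6 from row 1; 6 starts row 2. P = [[5], [6]].
Insert 3: 3 bumps 5 from row 1; 5 bumps 6 from row 2; 6 starts row 3. P = [[3], [5], [6]].
Insert 7: appended to row 1. P = [[3, 7], [5], [6]].
Insert 1: 1 bumps 3 from row 1; 3 bumps 5 from row 2; 5 bumps 6 from row 3; 6 starts row 4. P = [[1, 7], [3], [5], [6]].
Insert 8: appended to row 1. P = [[1, 7, 8], [3], [5], [6]].
Insert 2: 2 bumps 7 from row 1; 7 appends to row 2. P = [[1, 2, 8], [3, 7], [5], [6]].
Insert 4: 4 bumps 8 from row 1; 8 appends to row 2. P = [[1, 2, 4], [3, 7, 8], [5], [6]].

So P = [[1, 2, 4], [3, 7, 8], [5], [6]].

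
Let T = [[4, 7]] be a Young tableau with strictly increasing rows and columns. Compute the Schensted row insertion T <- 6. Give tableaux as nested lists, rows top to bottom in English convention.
In row 1, 6 replaces 7 (the leftmost entry greater than 6); 7 is bumped to row 2. 7 starts a new row 2. The new tableau is [[4, 6], [7]].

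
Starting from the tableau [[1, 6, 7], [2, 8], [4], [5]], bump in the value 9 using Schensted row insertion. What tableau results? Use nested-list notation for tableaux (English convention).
[[1, 6, 7, 9], [2, 8], [4], [5]]

9 is larger than every entry of row 1, so it is appended to row 1. The new tableau is [[1, 6, 7, 9], [2, 8], [4], [5]].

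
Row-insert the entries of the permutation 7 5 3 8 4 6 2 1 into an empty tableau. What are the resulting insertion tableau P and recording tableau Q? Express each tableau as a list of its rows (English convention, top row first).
P = [[1, 4, 6], [2, 8], [3], [5], [7]], Q = [[1, 4, 6], [2, 5], [3], [7], [8]]

Insert each entry of the permutation into P by Schensted row insertion, recording in Q the position of each new cell.

Insert 7: appended to row 1. P = [[7]].
Insert 5: 5 bumps 7 from row 1; 7 starts row 2. P = [[5], [7]].
Insert 3: 3 bumps 5 from row 1; 5 bumps 7 from row 2; 7 starts row 3. P = [[3], [5], [7]].
Insert 8: appended to row 1. P = [[3, 8], [5], [7]].
Insert 4: 4 bumps 8 from row 1; 8 appends to row 2. P = [[3, 4], [5, 8], [7]].
Insert 6: appended to row 1. P = [[3, 4, 6], [5, 8], [7]].
Insert 2: 2 bumps 3 from row 1; 3 bumps 5 from row 2; 5 bumps 7 from row 3; 7 starts row 4. P = [[2, 4, 6], [3, 8], [5], [7]].
Insert 1: 1 bumps 2 from row 1; 2 bumps 3 from row 2; 3 bumps 5 from row 3; 5 bumps 7 from row 4; 7 starts row 5. P = [[1, 4, 6], [2, 8], [3], [5], [7]].

So P = [[1, 4, 6], [2, 8], [3], [5], [7]], Q = [[1, 4, 6], [2, 5], [3], [7], [8]].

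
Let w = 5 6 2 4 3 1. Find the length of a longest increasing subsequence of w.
2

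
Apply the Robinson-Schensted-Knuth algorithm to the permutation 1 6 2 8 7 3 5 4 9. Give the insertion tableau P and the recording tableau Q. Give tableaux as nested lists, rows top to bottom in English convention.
P = [[1, 2, 3, 4, 9], [5, 7], [6], [8]], Q = [[1, 2, 4, 7, 9], [3, 5], [6], [8]]

Insert each entry of the permutation into P by Schensted row insertion, recording in Q the position of each new cell.

Insert 1: appended to row 1. P = [[1]], Q = [[1]].
Insert 6: appended to row 1. P = [[1, 6]], Q = [[1, 2]].
Insert 2: 2 bumps 6 from row 1; 6 starts row 2. P = [[1, 2], [6]], Q = [[1, 2], [3]].
Insert 8: appended to row 1. P = [[1, 2, 8], [6]], Q = [[1, 2, 4], [3]].
Insert 7: 7 bumps 8 from row 1; 8 appends to row 2. P = [[1, 2, 7], [6, 8]], Q = [[1, 2, 4], [3, 5]].
Insert 3: 3 bumps 7 from row 1; 7 bumps 8 from row 2; 8 starts row 3. P = [[1, 2, 3], [6, 7], [8]], Q = [[1, 2, 4], [3, 5], [6]].
Insert 5: appended to row 1. P = [[1, 2, 3, 5], [6, 7], [8]], Q = [[1, 2, 4, 7], [3, 5], [6]].
Insert 4: 4 bumps 5 from row 1; 5 bumps 6 from row 2; 6 bumps 8 from row 3; 8 starts row 4. P = [[1, 2, 3, 4], [5, 7], [6], [8]], Q = [[1, 2, 4, 7], [3, 5], [6], [8]].
Insert 9: appended to row 1. P = [[1, 2, 3, 4, 9], [5, 7], [6], [8]], Q = [[1, 2, 4, 7, 9], [3, 5], [6], [8]].

So P = [[1, 2, 3, 4, 9], [5, 7], [6], [8]], Q = [[1, 2, 4, 7, 9], [3, 5], [6], [8]].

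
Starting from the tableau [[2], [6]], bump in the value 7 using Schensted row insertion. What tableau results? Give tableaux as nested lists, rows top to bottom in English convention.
7 is larger than every entry of row 1, so it is appended to row 1. The new tableau is [[2, 7], [6]].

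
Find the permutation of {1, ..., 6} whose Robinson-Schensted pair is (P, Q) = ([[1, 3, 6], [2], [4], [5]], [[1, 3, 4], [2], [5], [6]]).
Reverse the RSK construction: for i from n down to 1, find the cell of Q containing i, remove the entry at that cell from P, and reverse-bump it up through P; the value ejected from row 1 is w(i).

Step i=6: Q has 6 at row 4, column 1; remove 5 from row 4 of P and reverse-bump: 5 enters row 3 and ejects 4; 4 enters row 2 and ejects 2; 2 enters row 1 and ejects 1. So w(6) = 1. P is now [[2, 3, 6], [4], [5]].
Step i=5: Q has 5 at row 3, column 1; remove 5 from row 3 of P and reverse-bump: 5 enters row 2 and ejects 4; 4 enters row 1 and ejects 3. So w(5) = 3. P is now [[2, 4, 6], [5]].
Step i=4: Q has 4 at row 1, column 3; remove that cell from P, ejecting 6. So w(4) = 6. P is now [[2, 4], [5]].
Step i=3: Q has 3 at row 1, column 2; remove that cell from P, ejecting 4. So w(3) = 4. P is now [[2], [5]].
Step i=2: Q has 2 at row 2, column 1; remove 5 from row 2 of P and reverse-bump: 5 enters row 1 and ejects 2. So w(2) = 2. P is now [[5]].
Step i=1: Q has 1 at row 1, column 1; remove that cell from P, ejecting 5. So w(1) = 5. P is now [].

So w = 5 2 4 6 3 1.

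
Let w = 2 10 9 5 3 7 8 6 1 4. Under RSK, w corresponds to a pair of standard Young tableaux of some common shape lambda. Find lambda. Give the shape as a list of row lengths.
Row-insert each entry into an empty tableau.

After inserting 2: P = [[2]].
After inserting 10: P = [[2, 10]].
After inserting 9: P = [[2, 9], [10]].
After inserting 5: P = [[2, 5], [9], [10]].
After inserting 3: P = [[2, 3], [5], [9], [10]].
After inserting 7: P = [[2, 3, 7], [5], [9], [10]].
After inserting 8: P = [[2, 3, 7, 8], [5], [9], [10]].
After inserting 6: P = [[2, 3, 6, 8], [5, 7], [9], [10]].
After inserting 1: P = [[1, 3, 6, 8], [2, 7], [5], [9], [10]].
After inserting 4: P = [[1, 3, 4, 8], [2, 6], [5, 7], [9], [10]].

The final insertion tableau P = [[1, 3, 4, 8], [2, 6], [5, 7], [9], [10]] has shape [4, 2, 2, 1, 1].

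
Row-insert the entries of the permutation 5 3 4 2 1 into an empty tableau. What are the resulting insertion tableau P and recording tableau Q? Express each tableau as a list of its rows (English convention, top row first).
P = [[1, 4], [2], [3], [5]], Q = [[1, 3], [2], [4], [5]]

Insert each entry of the permutation into P by Schensted row insertion, recording in Q the position of each new cell.

Insert 5: appended to row 1. P = [[5]].
Insert 3: 3 bumps 5 from row 1; 5 starts row 2. P = [[3], [5]].
Insert 4: appended to row 1. P = [[3, 4], [5]].
Insert 2: 2 bumps 3 from row 1; 3 bumps 5 from row 2; 5 starts row 3. P = [[2, 4], [3], [5]].
Insert 1: 1 bumps 2 from row 1; 2 bumps 3 from row 2; 3 bumps 5 from row 3; 5 starts row 4. P = [[1, 4], [2], [3], [5]].

So P = [[1, 4], [2], [3], [5]], Q = [[1, 3], [2], [4], [5]].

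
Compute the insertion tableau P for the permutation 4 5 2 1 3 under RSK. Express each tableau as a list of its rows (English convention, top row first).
P = [[1, 3], [2, 5], [4]]

Insert 4: appended to row 1. P = [[4]].
Insert 5: appended to row 1. P = [[4, 5]].
Insert 2: 2 bumps 4 from row 1; 4 starts row 2. P = [[2, 5], [4]].
Insert 1: 1 bumps 2 from row 1; 2 bumps 4 from row 2; 4 starts row 3. P = [[1, 5], [2], [4]].
Insert 3: 3 bumps 5 from row 1; 5 appends to row 2. P = [[1, 3], [2, 5], [4]].

So P = [[1, 3], [2, 5], [4]].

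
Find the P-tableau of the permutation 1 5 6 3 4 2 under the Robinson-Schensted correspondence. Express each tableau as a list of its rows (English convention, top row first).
P = [[1, 2, 4], [3, 6], [5]]

Insert 1: appended to row 1. P = [[1]].
Insert 5: appended to row 1. P = [[1, 5]].
Insert 6: appended to row 1. P = [[1, 5, 6]].
Insert 3: 3 bumps 5 from row 1; 5 starts row 2. P = [[1, 3, 6], [5]].
Insert 4: 4 bumps 6 from row 1; 6 appends to row 2. P = [[1, 3, 4], [5, 6]].
Insert 2: 2 bumps 3 from row 1; 3 bumps 5 from row 2; 5 starts row 3. P = [[1, 2, 4], [3, 6], [5]].

So P = [[1, 2, 4], [3, 6], [5]].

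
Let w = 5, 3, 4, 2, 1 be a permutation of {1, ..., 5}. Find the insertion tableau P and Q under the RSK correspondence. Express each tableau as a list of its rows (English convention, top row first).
P = [[1, 4], [2], [3], [5]], Q = [[1, 3], [2], [4], [5]]

Insert each entry of the permutation into P by Schensted row insertion, recording in Q the position of each new cell.

After inserting 5: P = [[5]].
After inserting 3: P = [[3], [5]].
After inserting 4: P = [[3, 4], [5]].
After inserting 2: P = [[2, 4], [3], [5]].
After inserting 1: P = [[1, 4], [2], [3], [5]].

So P = [[1, 4], [2], [3], [5]], Q = [[1, 3], [2], [4], [5]].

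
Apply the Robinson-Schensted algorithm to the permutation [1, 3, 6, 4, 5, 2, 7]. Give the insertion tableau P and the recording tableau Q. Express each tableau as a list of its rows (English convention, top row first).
Insert each entry of the permutation into P by Schensted row insertion, recording in Q the position of each new cell.

After inserting 1: P = [[1]].
After inserting 3: P = [[1, 3]].
After inserting 6: P = [[1, 3, 6]].
After inserting 4: P = [[1, 3, 4], [6]].
After inserting 5: P = [[1, 3, 4, 5], [6]].
After inserting 2: P = [[1, 2, 4, 5], [3], [6]].
After inserting 7: P = [[1, 2, 4, 5, 7], [3], [6]].

So P = [[1, 2, 4, 5, 7], [3], [6]], Q = [[1, 2, 3, 5, 7], [4], [6]].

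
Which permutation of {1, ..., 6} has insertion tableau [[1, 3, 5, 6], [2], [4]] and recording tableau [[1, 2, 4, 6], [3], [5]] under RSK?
2 4 3 5 1 6

Reverse the RSK construction: for i from n down to 1, find the cell of Q containing i, remove the entry at that cell from P, and reverse-bump it up through P; the value ejected from row 1 is w(i).

Step i=6: Q has 6 at row 1, column 4; remove that cell from P, ejecting 6. So w(6) = 6. P is now [[1, 3, 5], [2], [4]].
Step i=5: Q has 5 at row 3, column 1; remove 4 from row 3 of P and reverse-bump: 4 enters row 2 and ejects 2; 2 enters row 1 and ejects 1. So w(5) = 1. P is now [[2, 3, 5], [4]].
Step i=4: Q has 4 at row 1, column 3; remove that cell from P, ejecting 5. So w(4) = 5. P is now [[2, 3], [4]].
Step i=3: Q has 3 at row 2, column 1; remove 4 from row 2 of P and reverse-bump: 4 enters row 1 and ejects 3. So w(3) = 3. P is now [[2, 4]].
Step i=2: Q has 2 at row 1, column 2; remove that cell from P, ejecting 4. So w(2) = 4. P is now [[2]].
Step i=1: Q has 1 at row 1, column 1; remove that cell from P, ejecting 2. So w(1) = 2. P is now [].

So w = 2 4 3 5 1 6.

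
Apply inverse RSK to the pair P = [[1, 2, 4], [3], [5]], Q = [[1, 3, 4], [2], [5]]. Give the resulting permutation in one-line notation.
Reverse RSK: for i = n, n-1, ..., 1, locate i in Q, remove the corresponding corner cell from P, and reverse-bump its entry up through P; the value ejected from row 1 is w(i).

So w = 5 1 3 4 2.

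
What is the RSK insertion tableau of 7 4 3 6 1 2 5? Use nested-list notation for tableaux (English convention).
P = [[1, 2, 5], [3, 6], [4], [7]]

After inserting 7: P = [[7]].
After inserting 4: P = [[4], [7]].
After inserting 3: P = [[3], [4], [7]].
After inserting 6: P = [[3, 6], [4], [7]].
After inserting 1: P = [[1, 6], [3], [4], [7]].
After inserting 2: P = [[1, 2], [3, 6], [4], [7]].
After inserting 5: P = [[1, 2, 5], [3, 6], [4], [7]].

So P = [[1, 2, 5], [3, 6], [4], [7]].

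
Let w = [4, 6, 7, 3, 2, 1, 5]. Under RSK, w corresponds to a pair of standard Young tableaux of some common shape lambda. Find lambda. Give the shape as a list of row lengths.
Row-insert each entry into an empty tableau.

After inserting 4: P = [[4]].
After inserting 6: P = [[4, 6]].
After inserting 7: P = [[4, 6, 7]].
After inserting 3: P = [[3, 6, 7], [4]].
After inserting 2: P = [[2, 6, 7], [3], [4]].
After inserting 1: P = [[1, 6, 7], [2], [3], [4]].
After inserting 5: P = [[1, 5, 7], [2, 6], [3], [4]].

The final insertion tableau P = [[1, 5, 7], [2, 6], [3], [4]] has shape [3, 2, 1, 1].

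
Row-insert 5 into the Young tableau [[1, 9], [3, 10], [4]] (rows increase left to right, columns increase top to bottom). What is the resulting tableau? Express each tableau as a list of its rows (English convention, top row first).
[[1, 5], [3, 9], [4, 10]]

In row 1, 5 replaces 9 (the leftmost entry greater than 5); 9 is bumped to row 2. In row 2, 9 replaces 10 (the leftmost entry greater than 9); 10 is bumped to row 3. 10 is appended to row 3. The new tableau is [[1, 5], [3, 9], [4, 10]].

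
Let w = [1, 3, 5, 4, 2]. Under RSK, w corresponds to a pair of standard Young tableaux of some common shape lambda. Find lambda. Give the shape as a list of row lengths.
[3, 1, 1]

RSK row insertion gives P = [[1, 2, 4], [3], [5]], which has shape [3, 1, 1].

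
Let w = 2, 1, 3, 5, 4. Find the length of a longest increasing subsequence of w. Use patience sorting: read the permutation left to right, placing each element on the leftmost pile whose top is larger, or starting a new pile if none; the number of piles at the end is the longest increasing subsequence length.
3

2: new pile. tops = [2]
1: onto pile 1 (replacing 2). tops = [1]
3: new pile. tops = [1, 3]
5: new pile. tops = [1, 3, 5]
4: onto pile 3 (replacing 5). tops = [1, 3, 4]

3 piles, so the longest increasing subsequence has length 3.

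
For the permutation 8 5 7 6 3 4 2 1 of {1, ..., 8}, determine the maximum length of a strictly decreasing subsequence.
6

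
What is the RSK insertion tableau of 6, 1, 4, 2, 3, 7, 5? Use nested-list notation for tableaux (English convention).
P = [[1, 2, 3, 5], [4, 7], [6]]

After inserting 6: P = [[6]].
After inserting 1: P = [[1], [6]].
After inserting 4: P = [[1, 4], [6]].
After inserting 2: P = [[1, 2], [4], [6]].
After inserting 3: P = [[1, 2, 3], [4], [6]].
After inserting 7: P = [[1, 2, 3, 7], [4], [6]].
After inserting 5: P = [[1, 2, 3, 5], [4, 7], [6]].

So P = [[1, 2, 3, 5], [4, 7], [6]].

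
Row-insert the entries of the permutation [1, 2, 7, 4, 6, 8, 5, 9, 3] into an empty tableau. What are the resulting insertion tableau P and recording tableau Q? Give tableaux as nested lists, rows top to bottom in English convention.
Insert each entry of the permutation into P by Schensted row insertion, recording in Q the position of each new cell.

Insert 1: appended to row 1. P = [[1]], Q = [[1]].
Insert 2: appended to row 1. P = [[1, 2]], Q = [[1, 2]].
Insert 7: appended to row 1. P = [[1, 2, 7]], Q = [[1, 2, 3]].
Insert 4: 4 bumps 7 from row 1; 7 starts row 2. P = [[1, 2, 4], [7]], Q = [[1, 2, 3], [4]].
Insert 6: appended to row 1. P = [[1, 2, 4, 6], [7]], Q = [[1, 2, 3, 5], [4]].
Insert 8: appended to row 1. P = [[1, 2, 4, 6, 8], [7]], Q = [[1, 2, 3, 5, 6], [4]].
Insert 5: 5 bumps 6 from row 1; 6 bumps 7 from row 2; 7 starts row 3. P = [[1, 2, 4, 5, 8], [6], [7]], Q = [[1, 2, 3, 5, 6], [4], [7]].
Insert 9: appended to row 1. P = [[1, 2, 4, 5, 8, 9], [6], [7]], Q = [[1, 2, 3, 5, 6, 8], [4], [7]].
Insert 3: 3 bumps 4 from row 1; 4 bumps 6 from row 2; 6 bumps 7 from row 3; 7 starts row 4. P = [[1, 2, 3, 5, 8, 9], [4], [6], [7]], Q = [[1, 2, 3, 5, 6, 8], [4], [7], [9]].

So P = [[1, 2, 3, 5, 8, 9], [4], [6], [7]], Q = [[1, 2, 3, 5, 6, 8], [4], [7], [9]].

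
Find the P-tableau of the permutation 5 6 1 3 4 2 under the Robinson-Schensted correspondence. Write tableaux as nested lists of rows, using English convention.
Insert 5: appended to row 1. P = [[5]].
Insert 6: appended to row 1. P = [[5, 6]].
Insert 1: 1 bumps 5 from row 1; 5 starts row 2. P = [[1, 6], [5]].
Insert 3: 3 bumps 6 from row 1; 6 appends to row 2. P = [[1, 3], [5, 6]].
Insert 4: appended to row 1. P = [[1, 3, 4], [5, 6]].
Insert 2: 2 bumps 3 from row 1; 3 bumps 5 from row 2; 5 starts row 3. P = [[1, 2, 4], [3, 6], [5]].

So P = [[1, 2, 4], [3, 6], [5]].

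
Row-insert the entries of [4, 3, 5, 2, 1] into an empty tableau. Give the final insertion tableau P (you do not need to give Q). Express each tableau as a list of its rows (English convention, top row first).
Insert 4: appended to row 1. P = [[4]].
Insert 3: 3 bumps 4 from row 1; 4 starts row 2. P = [[3], [4]].
Insert 5: appended to row 1. P = [[3, 5], [4]].
Insert 2: 2 bumps 3 from row 1; 3 bumps 4 from row 2; 4 starts row 3. P = [[2, 5], [3], [4]].
Insert 1: 1 bumps 2 from row 1; 2 bumps 3 from row 2; 3 bumps 4 from row 3; 4 starts row 4. P = [[1, 5], [2], [3], [4]].

So P = [[1, 5], [2], [3], [4]].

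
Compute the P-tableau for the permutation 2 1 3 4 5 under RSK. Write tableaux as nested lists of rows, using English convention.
Insert 2: appended to row 1. P = [[2]].
Insert 1: 1 bumps 2 from row 1; 2 starts row 2. P = [[1], [2]].
Insert 3: appended to row 1. P = [[1, 3], [2]].
Insert 4: appended to row 1. P = [[1, 3, 4], [2]].
Insert 5: appended to row 1. P = [[1, 3, 4, 5], [2]].

So P = [[1, 3, 4, 5], [2]].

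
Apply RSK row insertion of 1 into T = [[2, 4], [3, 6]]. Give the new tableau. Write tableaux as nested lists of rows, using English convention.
[[1, 4], [2, 6], [3]]

In row 1, 1 replaces 2 (the leftmost entry greater than 1); 2 is bumped to row 2. In row 2, 2 replaces 3 (the leftmost entry greater than 2); 3 is bumped to row 3. 3 starts a new row 3. The new tableau is [[1, 4], [2, 6], [3]].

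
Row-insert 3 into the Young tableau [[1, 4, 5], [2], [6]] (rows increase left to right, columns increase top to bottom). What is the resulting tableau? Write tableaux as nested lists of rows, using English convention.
In row 1, 3 replaces 4 (the leftmost entry greater than 3); 4 is bumped to row 2. 4 is appended to row 2. The new tableau is [[1, 3, 5], [2, 4], [6]].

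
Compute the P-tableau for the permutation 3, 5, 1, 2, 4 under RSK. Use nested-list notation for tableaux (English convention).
P = [[1, 2, 4], [3, 5]]

After inserting 3: P = [[3]].
After inserting 5: P = [[3, 5]].
After inserting 1: P = [[1, 5], [3]].
After inserting 2: P = [[1, 2], [3, 5]].
After inserting 4: P = [[1, 2, 4], [3, 5]].

So P = [[1, 2, 4], [3, 5]].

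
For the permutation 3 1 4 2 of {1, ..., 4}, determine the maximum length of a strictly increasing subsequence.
2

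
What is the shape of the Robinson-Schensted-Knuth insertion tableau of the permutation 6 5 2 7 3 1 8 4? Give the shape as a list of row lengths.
Row-insert each entry into an empty tableau.

After inserting 6: P = [[6]].
After inserting 5: P = [[5], [6]].
After inserting 2: P = [[2], [5], [6]].
After inserting 7: P = [[2, 7], [5], [6]].
After inserting 3: P = [[2, 3], [5, 7], [6]].
After inserting 1: P = [[1, 3], [2, 7], [5], [6]].
After inserting 8: P = [[1, 3, 8], [2, 7], [5], [6]].
After inserting 4: P = [[1, 3, 4], [2, 7, 8], [5], [6]].

The final insertion tableau P = [[1, 3, 4], [2, 7, 8], [5], [6]] has shape [3, 3, 1, 1].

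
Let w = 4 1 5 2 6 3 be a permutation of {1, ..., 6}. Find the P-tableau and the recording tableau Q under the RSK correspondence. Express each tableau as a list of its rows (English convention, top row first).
Insert each entry of the permutation into P by Schensted row insertion, recording in Q the position of each new cell.

After inserting 4: P = [[4]].
After inserting 1: P = [[1], [4]].
After inserting 5: P = [[1, 5], [4]].
After inserting 2: P = [[1, 2], [4, 5]].
After inserting 6: P = [[1, 2, 6], [4, 5]].
After inserting 3: P = [[1, 2, 3], [4, 5, 6]].

So P = [[1, 2, 3], [4, 5, 6]], Q = [[1, 3, 5], [2, 4, 6]].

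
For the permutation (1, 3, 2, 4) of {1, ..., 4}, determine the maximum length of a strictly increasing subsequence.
3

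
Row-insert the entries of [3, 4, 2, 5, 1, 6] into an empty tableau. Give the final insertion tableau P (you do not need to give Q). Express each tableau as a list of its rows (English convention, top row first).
Insert 3: appended to row 1. P = [[3]].
Insert 4: appended to row 1. P = [[3, 4]].
Insert 2: 2 bumps 3 from row 1; 3 starts row 2. P = [[2, 4], [3]].
Insert 5: appended to row 1. P = [[2, 4, 5], [3]].
Insert 1: 1 bumps 2 from row 1; 2 bumps 3 from row 2; 3 starts row 3. P = [[1, 4, 5], [2], [3]].
Insert 6: appended to row 1. P = [[1, 4, 5, 6], [2], [3]].

So P = [[1, 4, 5, 6], [2], [3]].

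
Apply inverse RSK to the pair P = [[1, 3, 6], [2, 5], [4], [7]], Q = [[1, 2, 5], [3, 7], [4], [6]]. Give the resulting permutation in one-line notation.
4 7 5 2 6 1 3

Reverse the RSK construction: for i from n down to 1, find the cell of Q containing i, remove the entry at that cell from P, and reverse-bump it up through P; the value ejected from row 1 is w(i).

Step i=7: Q has 7 at row 2, column 2; remove 5 from row 2 of P and reverse-bump: 5 enters row 1 and ejects 3. So w(7) = 3. P is now [[1, 5, 6], [2], [4], [7]].
Step i=6: Q has 6 at row 4, column 1; remove 7 from row 4 of P and reverse-bump: 7 enters row 3 and ejects 4; 4 enters row 2 and ejects 2; 2 enters row 1 and ejects 1. So w(6) = 1. P is now [[2, 5, 6], [4], [7]].
Step i=5: Q has 5 at row 1, column 3; remove that cell from P, ejecting 6. So w(5) = 6. P is now [[2, 5], [4], [7]].
Step i=4: Q has 4 at row 3, column 1; remove 7 from row 3 of P and reverse-bump: 7 enters row 2 and ejects 4; 4 enters row 1 and ejects 2. So w(4) = 2. P is now [[4, 5], [7]].
Step i=3: Q has 3 at row 2, column 1; remove 7 from row 2 of P and reverse-bump: 7 enters row 1 and ejects 5. So w(3) = 5. P is now [[4, 7]].
Step i=2: Q has 2 at row 1, column 2; remove that cell from P, ejecting 7. So w(2) = 7. P is now [[4]].
Step i=1: Q has 1 at row 1, column 1; remove that cell from P, ejecting 4. So w(1) = 4. P is now [].

So w = 4 7 5 2 6 1 3.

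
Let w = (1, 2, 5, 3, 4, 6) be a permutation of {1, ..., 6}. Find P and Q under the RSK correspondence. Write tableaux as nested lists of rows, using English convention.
P = [[1, 2, 3, 4, 6], [5]], Q = [[1, 2, 3, 5, 6], [4]]

Insert each entry of the permutation into P by Schensted row insertion, recording in Q the position of each new cell.

Insert 1: appended to row 1. P = [[1]], Q = [[1]].
Insert 2: appended to row 1. P = [[1, 2]], Q = [[1, 2]].
Insert 5: appended to row 1. P = [[1, 2, 5]], Q = [[1, 2, 3]].
Insert 3: 3 bumps 5 from row 1; 5 starts row 2. P = [[1, 2, 3], [5]], Q = [[1, 2, 3], [4]].
Insert 4: appended to row 1. P = [[1, 2, 3, 4], [5]], Q = [[1, 2, 3, 5], [4]].
Insert 6: appended to row 1. P = [[1, 2, 3, 4, 6], [5]], Q = [[1, 2, 3, 5, 6], [4]].

So P = [[1, 2, 3, 4, 6], [5]], Q = [[1, 2, 3, 5, 6], [4]].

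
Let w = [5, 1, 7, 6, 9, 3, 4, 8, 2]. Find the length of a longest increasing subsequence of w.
4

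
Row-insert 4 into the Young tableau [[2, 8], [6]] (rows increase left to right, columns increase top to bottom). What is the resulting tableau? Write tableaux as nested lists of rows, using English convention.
In row 1, 4 replaces 8 (the leftmost entry greater than 4); 8 is bumped to row 2. 8 is appended to row 2. The new tableau is [[2, 4], [6, 8]].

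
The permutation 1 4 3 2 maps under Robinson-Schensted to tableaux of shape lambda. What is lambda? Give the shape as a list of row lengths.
[2, 1, 1]

RSK row insertion gives P = [[1, 2], [3], [4]], which has shape [2, 1, 1].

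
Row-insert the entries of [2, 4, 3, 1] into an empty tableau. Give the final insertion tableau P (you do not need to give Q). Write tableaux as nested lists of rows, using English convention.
P = [[1, 3], [2], [4]]

Insert 2: appended to row 1. P = [[2]].
Insert 4: appended to row 1. P = [[2, 4]].
Insert 3: 3 bumps 4 from row 1; 4 starts row 2. P = [[2, 3], [4]].
Insert 1: 1 bumps 2 from row 1; 2 bumps 4 from row 2; 4 starts row 3. P = [[1, 3], [2], [4]].

So P = [[1, 3], [2], [4]].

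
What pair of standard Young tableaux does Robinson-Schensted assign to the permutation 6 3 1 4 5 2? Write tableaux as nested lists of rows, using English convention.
P = [[1, 2, 5], [3, 4], [6]], Q = [[1, 4, 5], [2, 6], [3]]

Insert each entry of the permutation into P by Schensted row insertion, recording in Q the position of each new cell.

Insert 6: appended to row 1. P = [[6]].
Insert 3: 3 bumps 6 from row 1; 6 starts row 2. P = [[3], [6]].
Insert 1: 1 bumps 3 from row 1; 3 bumps 6 from row 2; 6 starts row 3. P = [[1], [3], [6]].
Insert 4: appended to row 1. P = [[1, 4], [3], [6]].
Insert 5: appended to row 1. P = [[1, 4, 5], [3], [6]].
Insert 2: 2 bumps 4 from row 1; 4 appends to row 2. P = [[1, 2, 5], [3, 4], [6]].

So P = [[1, 2, 5], [3, 4], [6]], Q = [[1, 4, 5], [2, 6], [3]].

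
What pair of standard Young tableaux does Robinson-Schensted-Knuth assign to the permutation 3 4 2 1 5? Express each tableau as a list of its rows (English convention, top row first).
P = [[1, 4, 5], [2], [3]], Q = [[1, 2, 5], [3], [4]]

Insert each entry of the permutation into P by Schensted row insertion, recording in Q the position of each new cell.

Insert 3: appended to row 1. P = [[3]].
Insert 4: appended to row 1. P = [[3, 4]].
Insert 2: 2 bumps 3 from row 1; 3 starts row 2. P = [[2, 4], [3]].
Insert 1: 1 bumps 2 from row 1; 2 bumps 3 from row 2; 3 starts row 3. P = [[1, 4], [2], [3]].
Insert 5: appended to row 1. P = [[1, 4, 5], [2], [3]].

So P = [[1, 4, 5], [2], [3]], Q = [[1, 2, 5], [3], [4]].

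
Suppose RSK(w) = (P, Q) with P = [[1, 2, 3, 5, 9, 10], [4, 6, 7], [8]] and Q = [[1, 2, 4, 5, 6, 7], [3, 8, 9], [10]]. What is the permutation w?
1 4 2 6 8 9 10 3 7 5

Reverse RSK: for i = n, n-1, ..., 1, locate i in Q, remove the corresponding corner cell from P, and reverse-bump its entry up through P; the value ejected from row 1 is w(i).

So w = 1 4 2 6 8 9 10 3 7 5.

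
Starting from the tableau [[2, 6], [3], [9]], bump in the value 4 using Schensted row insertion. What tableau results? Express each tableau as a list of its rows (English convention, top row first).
In row 1, 4 replaces 6 (the leftmost entry greater than 4); 6 is bumped to row 2. 6 is appended to row 2. The new tableau is [[2, 4], [3, 6], [9]].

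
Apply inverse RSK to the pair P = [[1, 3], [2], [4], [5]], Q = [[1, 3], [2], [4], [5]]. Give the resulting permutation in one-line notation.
5 2 4 3 1

Reverse the RSK construction: for i from n down to 1, find the cell of Q containing i, remove the entry at that cell from P, and reverse-bump it up through P; the value ejected from row 1 is w(i).

Step i=5: Q has 5 at row 4, column 1; remove 5 from row 4 of P and reverse-bump: 5 enters row 3 and ejects 4; 4 enters row 2 and ejects 2; 2 enters row 1 and ejects 1. So w(5) = 1. P is now [[2, 3], [4], [5]].
Step i=4: Q has 4 at row 3, column 1; remove 5 from row 3 of P and reverse-bump: 5 enters row 2 and ejects 4; 4 enters row 1 and ejects 3. So w(4) = 3. P is now [[2, 4], [5]].
Step i=3: Q has 3 at row 1, column 2; remove that cell from P, ejecting 4. So w(3) = 4. P is now [[2], [5]].
Step i=2: Q has 2 at row 2, column 1; remove 5 from row 2 of P and reverse-bump: 5 enters row 1 and ejects 2. So w(2) = 2. P is now [[5]].
Step i=1: Q has 1 at row 1, column 1; remove that cell from P, ejecting 5. So w(1) = 5. P is now [].

So w = 5 2 4 3 1.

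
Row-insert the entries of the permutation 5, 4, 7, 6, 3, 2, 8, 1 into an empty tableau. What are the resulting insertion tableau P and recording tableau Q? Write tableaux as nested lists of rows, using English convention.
Insert each entry of the permutation into P by Schensted row insertion, recording in Q the position of each new cell.

Insert 5: appended to row 1. P = [[5]].
Insert 4: 4 bumps 5 from row 1; 5 starts row 2. P = [[4], [5]].
Insert 7: appended to row 1. P = [[4, 7], [5]].
Insert 6: 6 bumps 7 from row 1; 7 appends to row 2. P = [[4, 6], [5, 7]].
Insert 3: 3 bumps 4 from row 1; 4 bumps 5 from row 2; 5 starts row 3. P = [[3, 6], [4, 7], [5]].
Insert 2: 2 bumps 3 from row 1; 3 bumps 4 from row 2; 4 bumps 5 from row 3; 5 starts row 4. P = [[2, 6], [3, 7], [4], [5]].
Insert 8: appended to row 1. P = [[2, 6, 8], [3, 7], [4], [5]].
Insert 1: 1 bumps 2 from row 1; 2 bumps 3 from row 2; 3 bumps 4 from row 3; 4 bumps 5 from row 4; 5 starts row 5. P = [[1, 6, 8], [2, 7], [3], [4], [5]].

So P = [[1, 6, 8], [2, 7], [3], [4], [5]], Q = [[1, 3, 7], [2, 4], [5], [6], [8]].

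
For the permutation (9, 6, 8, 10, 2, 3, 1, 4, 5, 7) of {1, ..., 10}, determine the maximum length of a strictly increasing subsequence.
5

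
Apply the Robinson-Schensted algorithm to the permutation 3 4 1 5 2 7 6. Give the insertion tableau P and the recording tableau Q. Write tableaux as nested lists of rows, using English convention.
P = [[1, 2, 5, 6], [3, 4, 7]], Q = [[1, 2, 4, 6], [3, 5, 7]]

Insert each entry of the permutation into P by Schensted row insertion, recording in Q the position of each new cell.

Insert 3: appended to row 1. P = [[3]].
Insert 4: appended to row 1. P = [[3, 4]].
Insert 1: 1 bumps 3 from row 1; 3 starts row 2. P = [[1, 4], [3]].
Insert 5: appended to row 1. P = [[1, 4, 5], [3]].
Insert 2: 2 bumps 4 from row 1; 4 appends to row 2. P = [[1, 2, 5], [3, 4]].
Insert 7: appended to row 1. P = [[1, 2, 5, 7], [3, 4]].
Insert 6: 6 bumps 7 from row 1; 7 appends to row 2. P = [[1, 2, 5, 6], [3, 4, 7]].

So P = [[1, 2, 5, 6], [3, 4, 7]], Q = [[1, 2, 4, 6], [3, 5, 7]].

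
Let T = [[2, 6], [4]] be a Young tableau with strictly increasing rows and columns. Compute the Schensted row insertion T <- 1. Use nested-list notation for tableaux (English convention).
In row 1, 1 replaces 2 (the leftmost entry greater than 1); 2 is bumped to row 2. In row 2, 2 replaces 4 (the leftmost entry greater than 2); 4 is bumped to row 3. 4 starts a new row 3. The new tableau is [[1, 6], [2], [4]].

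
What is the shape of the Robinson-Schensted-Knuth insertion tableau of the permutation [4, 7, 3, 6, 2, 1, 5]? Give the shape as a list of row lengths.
[2, 2, 2, 1]

RSK row insertion gives P = [[1, 5], [2, 6], [3, 7], [4]], which has shape [2, 2, 2, 1].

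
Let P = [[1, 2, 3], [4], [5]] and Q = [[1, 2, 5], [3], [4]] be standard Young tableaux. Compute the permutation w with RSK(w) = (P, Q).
Reverse the RSK construction: for i from n down to 1, find the cell of Q containing i, remove the entry at that cell from P, and reverse-bump it up through P; the value ejected from row 1 is w(i).

Step i=5: Q has 5 at row 1, column 3; remove that cell from P, ejecting 3. So w(5) = 3. P is now [[1, 2], [4], [5]].
Step i=4: Q has 4 at row 3, column 1; remove 5 from row 3 of P and reverse-bump: 5 enters row 2 and ejects 4; 4 enters row 1 and ejects 2. So w(4) = 2. P is now [[1, 4], [5]].
Step i=3: Q has 3 at row 2, column 1; remove 5 from row 2 of P and reverse-bump: 5 enters row 1 and ejects 4. So w(3) = 4. P is now [[1, 5]].
Step i=2: Q has 2 at row 1, column 2; remove that cell from P, ejecting 5. So w(2) = 5. P is now [[1]].
Step i=1: Q has 1 at row 1, column 1; remove that cell from P, ejecting 1. So w(1) = 1. P is now [].

So w = 1 5 4 2 3.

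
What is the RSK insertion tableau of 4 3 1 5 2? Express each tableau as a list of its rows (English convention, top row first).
P = [[1, 2], [3, 5], [4]]

After inserting 4: P = [[4]].
After inserting 3: P = [[3], [4]].
After inserting 1: P = [[1], [3], [4]].
After inserting 5: P = [[1, 5], [3], [4]].
After inserting 2: P = [[1, 2], [3, 5], [4]].

So P = [[1, 2], [3, 5], [4]].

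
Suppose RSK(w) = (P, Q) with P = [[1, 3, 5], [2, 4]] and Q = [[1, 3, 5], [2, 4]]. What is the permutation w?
2 1 4 3 5

Reverse the RSK construction: for i from n down to 1, find the cell of Q containing i, remove the entry at that cell from P, and reverse-bump it up through P; the value ejected from row 1 is w(i).

Step i=5: Q has 5 at row 1, column 3; remove that cell from P, ejecting 5. So w(5) = 5. P is now [[1, 3], [2, 4]].
Step i=4: Q has 4 at row 2, column 2; remove 4 from row 2 of P and reverse-bump: 4 enters row 1 and ejects 3. So w(4) = 3. P is now [[1, 4], [2]].
Step i=3: Q has 3 at row 1, column 2; remove that cell from P, ejecting 4. So w(3) = 4. P is now [[1], [2]].
Step i=2: Q has 2 at row 2, column 1; remove 2 from row 2 of P and reverse-bump: 2 enters row 1 and ejects 1. So w(2) = 1. P is now [[2]].
Step i=1: Q has 1 at row 1, column 1; remove that cell from P, ejecting 2. So w(1) = 2. P is now [].

So w = 2 1 4 3 5.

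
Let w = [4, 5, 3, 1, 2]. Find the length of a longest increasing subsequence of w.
2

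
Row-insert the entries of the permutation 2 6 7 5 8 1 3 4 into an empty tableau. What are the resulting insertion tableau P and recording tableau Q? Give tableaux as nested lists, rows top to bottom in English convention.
P = [[1, 3, 4, 8], [2, 5, 7], [6]], Q = [[1, 2, 3, 5], [4, 7, 8], [6]]

Insert each entry of the permutation into P by Schensted row insertion, recording in Q the position of each new cell.

Insert 2: appended to row 1. P = [[2]], Q = [[1]].
Insert 6: appended to row 1. P = [[2, 6]], Q = [[1, 2]].
Insert 7: appended to row 1. P = [[2, 6, 7]], Q = [[1, 2, 3]].
Insert 5: 5 bumps 6 from row 1; 6 starts row 2. P = [[2, 5, 7], [6]], Q = [[1, 2, 3], [4]].
Insert 8: appended to row 1. P = [[2, 5, 7, 8], [6]], Q = [[1, 2, 3, 5], [4]].
Insert 1: 1 bumps 2 from row 1; 2 bumps 6 from row 2; 6 starts row 3. P = [[1, 5, 7, 8], [2], [6]], Q = [[1, 2, 3, 5], [4], [6]].
Insert 3: 3 bumps 5 from row 1; 5 appends to row 2. P = [[1, 3, 7, 8], [2, 5], [6]], Q = [[1, 2, 3, 5], [4, 7], [6]].
Insert 4: 4 bumps 7 from row 1; 7 appends to row 2. P = [[1, 3, 4, 8], [2, 5, 7], [6]], Q = [[1, 2, 3, 5], [4, 7, 8], [6]].

So P = [[1, 3, 4, 8], [2, 5, 7], [6]], Q = [[1, 2, 3, 5], [4, 7, 8], [6]].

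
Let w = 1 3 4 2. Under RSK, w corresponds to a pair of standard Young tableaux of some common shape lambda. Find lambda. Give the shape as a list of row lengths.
Row-insert each entry into an empty tableau.

After inserting 1: P = [[1]].
After inserting 3: P = [[1, 3]].
After inserting 4: P = [[1, 3, 4]].
After inserting 2: P = [[1, 2, 4], [3]].

The final insertion tableau P = [[1, 2, 4], [3]] has shape [3, 1].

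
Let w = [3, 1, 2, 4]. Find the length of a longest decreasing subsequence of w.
2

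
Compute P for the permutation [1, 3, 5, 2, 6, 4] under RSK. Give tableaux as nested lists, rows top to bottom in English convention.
P = [[1, 2, 4, 6], [3, 5]]

Insert 1: appended to row 1. P = [[1]].
Insert 3: appended to row 1. P = [[1, 3]].
Insert 5: appended to row 1. P = [[1, 3, 5]].
Insert 2: 2 bumps 3 from row 1; 3 starts row 2. P = [[1, 2, 5], [3]].
Insert 6: appended to row 1. P = [[1, 2, 5, 6], [3]].
Insert 4: 4 bumps 5 from row 1; 5 appends to row 2. P = [[1, 2, 4, 6], [3, 5]].

So P = [[1, 2, 4, 6], [3, 5]].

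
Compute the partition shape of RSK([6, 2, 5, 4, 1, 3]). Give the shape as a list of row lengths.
[2, 2, 1, 1]

Row-insert each entry into an empty tableau.

After inserting 6: P = [[6]].
After inserting 2: P = [[2], [6]].
After inserting 5: P = [[2, 5], [6]].
After inserting 4: P = [[2, 4], [5], [6]].
After inserting 1: P = [[1, 4], [2], [5], [6]].
After inserting 3: P = [[1, 3], [2, 4], [5], [6]].

The final insertion tableau P = [[1, 3], [2, 4], [5], [6]] has shape [2, 2, 1, 1].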